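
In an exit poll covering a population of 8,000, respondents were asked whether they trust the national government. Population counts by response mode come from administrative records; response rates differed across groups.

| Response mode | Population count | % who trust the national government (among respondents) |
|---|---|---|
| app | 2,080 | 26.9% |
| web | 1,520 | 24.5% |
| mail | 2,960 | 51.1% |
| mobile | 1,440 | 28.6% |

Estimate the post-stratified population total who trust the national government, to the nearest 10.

2,860

Estimated count per cell = population count × respondent percentage:
  app: 2,080 × 26.9% = 559.52
  web: 1,520 × 24.5% = 372.4
  mail: 2,960 × 51.1% = 1512.56
  mobile: 1,440 × 28.6% = 411.84
Estimated total = 2856.32 → 2,860.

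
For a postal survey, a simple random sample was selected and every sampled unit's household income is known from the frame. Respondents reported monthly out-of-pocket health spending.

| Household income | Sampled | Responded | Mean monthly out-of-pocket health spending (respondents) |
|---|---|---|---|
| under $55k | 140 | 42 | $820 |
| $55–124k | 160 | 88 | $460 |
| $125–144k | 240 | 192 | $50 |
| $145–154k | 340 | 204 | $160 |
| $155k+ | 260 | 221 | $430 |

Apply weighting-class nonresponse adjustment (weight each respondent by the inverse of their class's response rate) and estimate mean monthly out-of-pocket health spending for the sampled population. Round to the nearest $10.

$320

Class response rates: under $55k 42/140 = 30%, $55–124k 88/160 = 55%, $125–144k 192/240 = 80%, $145–154k 204/340 = 60%, $155k+ 221/260 = 85%.
Each respondent's weight = sampled/responded in their class; summing within a class gives n_sampled, so:
  under $55k: 140 × 820 = 114,800
  $55–124k: 160 × 460 = 73,600
  $125–144k: 240 × 50 = 12,000
  $145–154k: 340 × 160 = 54,400
  $155k+: 260 × 430 = 111,800
Adjusted estimate = 366,600 / 1,140 = 321.579 → $320.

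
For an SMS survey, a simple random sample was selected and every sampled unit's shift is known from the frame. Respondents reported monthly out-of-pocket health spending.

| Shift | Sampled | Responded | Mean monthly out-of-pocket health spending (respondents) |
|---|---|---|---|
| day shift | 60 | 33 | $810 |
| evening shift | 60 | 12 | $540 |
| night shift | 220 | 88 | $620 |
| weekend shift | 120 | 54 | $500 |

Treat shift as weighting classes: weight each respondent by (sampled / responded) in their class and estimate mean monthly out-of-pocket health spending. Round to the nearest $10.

Response rates by class: day shift 33/60 = 55%, evening shift 12/60 = 20%, night shift 88/220 = 40%, weekend shift 54/120 = 45%.
Weighting each respondent by the inverse class response rate inflates each class back to its sampled size, so the class weight is n_sampled:
  day shift: 60 × 810 = 48,600
  evening shift: 60 × 540 = 32,400
  night shift: 220 × 620 = 136,400
  weekend shift: 120 × 500 = 60,000
Adjusted estimate = 277,400 / 460 = 603.043 → $600.

$600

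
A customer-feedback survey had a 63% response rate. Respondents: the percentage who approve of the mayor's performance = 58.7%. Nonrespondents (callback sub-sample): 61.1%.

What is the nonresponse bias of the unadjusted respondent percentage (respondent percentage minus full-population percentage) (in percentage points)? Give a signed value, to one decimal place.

-0.9 percentage points

Nonresponse fraction = 1 − 0.63 = 0.37.
Bias = (nonresponse fraction) × (respondent percentage − nonrespondent percentage)
     = 0.37 × (58.7 − 61.1) = 0.37 × -2.4 = -0.888.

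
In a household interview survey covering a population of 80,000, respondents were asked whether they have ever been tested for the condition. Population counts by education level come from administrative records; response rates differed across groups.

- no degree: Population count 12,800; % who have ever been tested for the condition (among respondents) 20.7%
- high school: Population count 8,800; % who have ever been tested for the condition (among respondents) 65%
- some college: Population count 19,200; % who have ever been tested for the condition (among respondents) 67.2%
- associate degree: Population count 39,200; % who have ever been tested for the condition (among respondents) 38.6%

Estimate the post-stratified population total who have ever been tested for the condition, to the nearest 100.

36,400

Each cell contributes its population count × the respondent rate:
  no degree: 12,800 × 20.7% = 2649.6
  high school: 8,800 × 65% = 5720
  some college: 19,200 × 67.2% = 12902.4
  associate degree: 39,200 × 38.6% = 15131.2
Estimated total = 36403.2 → 36,400.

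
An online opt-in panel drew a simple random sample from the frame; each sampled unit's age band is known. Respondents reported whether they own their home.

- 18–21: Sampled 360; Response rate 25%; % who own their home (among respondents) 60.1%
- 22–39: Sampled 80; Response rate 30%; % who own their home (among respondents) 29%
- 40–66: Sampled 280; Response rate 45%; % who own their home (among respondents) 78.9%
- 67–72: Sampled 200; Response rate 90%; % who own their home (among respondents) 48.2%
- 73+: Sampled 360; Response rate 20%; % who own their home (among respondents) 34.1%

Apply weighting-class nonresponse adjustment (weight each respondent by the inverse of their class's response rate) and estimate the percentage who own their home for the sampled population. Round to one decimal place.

53.1%

Each respondent's weight = sampled/responded in their class; summing within a class gives n_sampled, so:
  18–21: 360 × 60.1 = 21,636
  22–39: 80 × 29 = 2320
  40–66: 280 × 78.9 = 22,092
  67–72: 200 × 48.2 = 9640
  73+: 360 × 34.1 = 12,276
Adjusted estimate = 67,964 / 1,280 = 53.0969 → 53.1%.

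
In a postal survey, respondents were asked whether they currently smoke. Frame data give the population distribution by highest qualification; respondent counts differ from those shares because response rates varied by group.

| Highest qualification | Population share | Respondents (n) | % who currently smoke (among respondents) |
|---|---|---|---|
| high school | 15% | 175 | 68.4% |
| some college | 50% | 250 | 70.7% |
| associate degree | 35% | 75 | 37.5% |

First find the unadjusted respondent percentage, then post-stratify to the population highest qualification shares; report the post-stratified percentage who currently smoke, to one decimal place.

58.7%

Naive respondent-only estimate (weights = respondent counts):
  (175/500)×68.4 + (250/500)×70.7 + (75/500)×37.5 = 64.915%
Reweighting by population highest qualification shares:
  0.15×68.4 + 0.5×70.7 + 0.35×37.5 = 58.735%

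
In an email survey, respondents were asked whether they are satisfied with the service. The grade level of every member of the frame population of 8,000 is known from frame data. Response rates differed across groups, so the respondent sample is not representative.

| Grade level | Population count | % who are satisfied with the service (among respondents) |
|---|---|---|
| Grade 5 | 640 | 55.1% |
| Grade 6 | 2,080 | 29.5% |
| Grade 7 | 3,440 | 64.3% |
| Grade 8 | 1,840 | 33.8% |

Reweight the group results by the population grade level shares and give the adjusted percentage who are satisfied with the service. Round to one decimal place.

Weight each group's respondent value by its population share:
  Grade 5: (640/8,000) × 55.1 = 4.408
  Grade 6: (2,080/8,000) × 29.5 = 7.67
  Grade 7: (3,440/8,000) × 64.3 = 27.649
  Grade 8: (1,840/8,000) × 33.8 = 7.774
Post-stratified estimate = 47.501 → 47.5%.

47.5%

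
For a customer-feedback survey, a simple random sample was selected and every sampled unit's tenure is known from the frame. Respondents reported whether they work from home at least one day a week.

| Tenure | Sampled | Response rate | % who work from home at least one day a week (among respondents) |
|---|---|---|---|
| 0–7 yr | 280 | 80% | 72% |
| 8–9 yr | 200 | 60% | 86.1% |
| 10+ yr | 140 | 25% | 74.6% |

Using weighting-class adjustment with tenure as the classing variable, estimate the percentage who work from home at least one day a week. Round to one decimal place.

Each respondent's weight = sampled/responded in their class; summing within a class gives n_sampled, so:
  0–7 yr: 280 × 72 = 20,160
  8–9 yr: 200 × 86.1 = 17,220
  10+ yr: 140 × 74.6 = 10,444
Adjusted estimate = 47,824 / 620 = 77.1355 → 77.1%.

77.1%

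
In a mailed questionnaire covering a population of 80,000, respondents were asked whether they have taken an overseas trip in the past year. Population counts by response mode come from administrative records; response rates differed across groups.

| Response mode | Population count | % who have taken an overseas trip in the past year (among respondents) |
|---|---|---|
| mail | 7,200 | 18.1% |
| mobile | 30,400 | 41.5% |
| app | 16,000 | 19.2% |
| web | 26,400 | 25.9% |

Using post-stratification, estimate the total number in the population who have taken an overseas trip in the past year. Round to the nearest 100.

Apply each group's respondent rate to its population count:
  mail: 7,200 × 18.1% = 1303.2
  mobile: 30,400 × 41.5% = 12,616
  app: 16,000 × 19.2% = 3072
  web: 26,400 × 25.9% = 6837.6
Estimated total = 23828.8 → 23,800.

23,800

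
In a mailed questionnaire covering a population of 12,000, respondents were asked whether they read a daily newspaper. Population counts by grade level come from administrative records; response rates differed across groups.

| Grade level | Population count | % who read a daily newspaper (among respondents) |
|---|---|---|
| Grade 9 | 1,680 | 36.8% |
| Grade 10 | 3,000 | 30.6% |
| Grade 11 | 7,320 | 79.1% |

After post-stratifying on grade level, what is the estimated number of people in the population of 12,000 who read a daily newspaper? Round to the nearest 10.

7,330

Each cell contributes its population count × the respondent rate:
  Grade 9: 1,680 × 36.8% = 618.24
  Grade 10: 3,000 × 30.6% = 918
  Grade 11: 7,320 × 79.1% = 5790.12
Estimated total = 7326.36 → 7,330.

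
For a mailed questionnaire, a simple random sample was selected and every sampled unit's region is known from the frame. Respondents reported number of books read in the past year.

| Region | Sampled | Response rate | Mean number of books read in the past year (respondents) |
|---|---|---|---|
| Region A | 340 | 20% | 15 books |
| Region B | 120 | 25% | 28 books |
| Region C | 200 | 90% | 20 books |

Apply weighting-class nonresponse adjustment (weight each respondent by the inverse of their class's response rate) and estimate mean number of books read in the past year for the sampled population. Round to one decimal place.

Inverse-response-rate weighting restores each class to its sampled count, so class totals weight by n_sampled:
  Region A: 340 × 15 = 5100
  Region B: 120 × 28 = 3360
  Region C: 200 × 20 = 4000
Adjusted estimate = 12,460 / 660 = 18.8788 → 18.9.

18.9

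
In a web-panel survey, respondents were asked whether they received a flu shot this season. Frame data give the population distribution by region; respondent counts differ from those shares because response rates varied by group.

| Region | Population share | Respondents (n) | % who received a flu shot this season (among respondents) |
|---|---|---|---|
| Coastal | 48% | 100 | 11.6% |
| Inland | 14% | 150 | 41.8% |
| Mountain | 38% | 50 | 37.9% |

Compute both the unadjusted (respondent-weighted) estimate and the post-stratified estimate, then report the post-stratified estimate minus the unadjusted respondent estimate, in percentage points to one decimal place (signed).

Unadjusted (pooled respondent) estimate weights by respondent counts:
  (100/300)×11.6 + (150/300)×41.8 + (50/300)×37.9 = 31.0833%
Post-stratifying to population shares instead:
  0.48×11.6 + 0.14×41.8 + 0.38×37.9 = 25.822%
Difference = 25.822 − 31.0833 = -5.2613 pp.

-5.3 percentage points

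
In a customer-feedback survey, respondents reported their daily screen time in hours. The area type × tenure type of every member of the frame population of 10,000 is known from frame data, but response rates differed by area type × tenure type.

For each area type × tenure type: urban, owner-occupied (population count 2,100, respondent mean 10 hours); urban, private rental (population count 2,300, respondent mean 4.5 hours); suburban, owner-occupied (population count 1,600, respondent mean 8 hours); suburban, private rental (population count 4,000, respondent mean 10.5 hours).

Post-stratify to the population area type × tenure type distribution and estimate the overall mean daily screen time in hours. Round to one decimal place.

Reweight to the known area type × tenure type distribution:
  urban, owner-occupied: (2,100/10,000) × 10 = 2.1
  urban, private rental: (2,300/10,000) × 4.5 = 1.035
  suburban, owner-occupied: (1,600/10,000) × 8 = 1.28
  suburban, private rental: (4,000/10,000) × 10.5 = 4.2
Post-stratified estimate = 8.615 → 8.6.

8.6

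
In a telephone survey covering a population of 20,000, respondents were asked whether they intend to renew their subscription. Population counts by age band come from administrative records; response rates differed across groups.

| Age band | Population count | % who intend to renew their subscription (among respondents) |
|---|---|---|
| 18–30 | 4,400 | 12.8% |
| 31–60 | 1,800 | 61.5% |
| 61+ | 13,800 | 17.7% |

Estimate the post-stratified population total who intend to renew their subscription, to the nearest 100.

4,100

Each cell contributes its population count × the respondent rate:
  18–30: 4,400 × 12.8% = 563.2
  31–60: 1,800 × 61.5% = 1107
  61+: 13,800 × 17.7% = 2442.6
Estimated total = 4112.8 → 4,100.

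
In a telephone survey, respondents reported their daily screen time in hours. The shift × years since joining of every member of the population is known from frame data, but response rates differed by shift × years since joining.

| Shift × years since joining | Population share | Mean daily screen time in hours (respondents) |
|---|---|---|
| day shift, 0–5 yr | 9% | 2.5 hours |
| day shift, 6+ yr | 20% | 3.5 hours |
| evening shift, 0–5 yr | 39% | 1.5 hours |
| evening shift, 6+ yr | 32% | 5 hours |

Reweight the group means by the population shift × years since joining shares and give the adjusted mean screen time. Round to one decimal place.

3.1

Reweight to the known shift × years since joining distribution:
  day shift, 0–5 yr: 0.09 × 2.5 = 0.225
  day shift, 6+ yr: 0.2 × 3.5 = 0.7
  evening shift, 0–5 yr: 0.39 × 1.5 = 0.585
  evening shift, 6+ yr: 0.32 × 5 = 1.6
Post-stratified estimate = 3.11 → 3.1.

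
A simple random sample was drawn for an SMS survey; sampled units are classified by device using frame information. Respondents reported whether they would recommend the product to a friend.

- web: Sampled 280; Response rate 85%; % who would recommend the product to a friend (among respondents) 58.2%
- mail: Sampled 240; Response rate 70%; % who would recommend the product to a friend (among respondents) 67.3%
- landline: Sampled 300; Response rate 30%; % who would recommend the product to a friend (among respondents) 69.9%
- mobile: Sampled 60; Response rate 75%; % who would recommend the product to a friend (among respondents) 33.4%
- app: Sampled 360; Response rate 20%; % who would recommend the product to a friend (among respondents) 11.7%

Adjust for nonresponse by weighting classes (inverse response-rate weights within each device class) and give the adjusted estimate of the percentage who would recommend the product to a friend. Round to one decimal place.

Weighting each respondent by the inverse class response rate inflates each class back to its sampled size, so the class weight is n_sampled:
  web: 280 × 58.2 = 16,296
  mail: 240 × 67.3 = 16,152
  landline: 300 × 69.9 = 20,970
  mobile: 60 × 33.4 = 2004
  app: 360 × 11.7 = 4212
Adjusted estimate = 59,634 / 1,240 = 48.0919 → 48.1%.

48.1%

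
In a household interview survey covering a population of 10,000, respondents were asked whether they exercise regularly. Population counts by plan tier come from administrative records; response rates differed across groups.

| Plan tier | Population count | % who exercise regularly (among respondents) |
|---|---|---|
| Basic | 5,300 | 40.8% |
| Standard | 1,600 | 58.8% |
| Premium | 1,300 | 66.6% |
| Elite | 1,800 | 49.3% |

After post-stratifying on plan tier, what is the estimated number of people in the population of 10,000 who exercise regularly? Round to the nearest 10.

Apply each group's respondent rate to its population count:
  Basic: 5,300 × 40.8% = 2162.4
  Standard: 1,600 × 58.8% = 940.8
  Premium: 1,300 × 66.6% = 865.8
  Elite: 1,800 × 49.3% = 887.4
Estimated total = 4856.4 → 4,860.

4,860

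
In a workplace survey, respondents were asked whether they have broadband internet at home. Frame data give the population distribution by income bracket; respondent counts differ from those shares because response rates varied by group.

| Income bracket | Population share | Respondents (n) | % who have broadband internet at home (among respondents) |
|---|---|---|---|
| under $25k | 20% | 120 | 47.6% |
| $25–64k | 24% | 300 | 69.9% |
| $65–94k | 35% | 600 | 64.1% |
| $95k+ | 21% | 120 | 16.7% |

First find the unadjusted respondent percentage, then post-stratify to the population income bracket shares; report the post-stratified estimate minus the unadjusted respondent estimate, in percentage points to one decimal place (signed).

-6.7 percentage points

Without adjustment, the pooled respondent share is:
  (120/1140)×47.6 + (300/1140)×69.9 + (600/1140)×64.1 + (120/1140)×16.7 = 58.9%
Reweighting by population income bracket shares:
  0.2×47.6 + 0.24×69.9 + 0.35×64.1 + 0.21×16.7 = 52.238%
Difference = 52.238 − 58.9 = -6.662 pp.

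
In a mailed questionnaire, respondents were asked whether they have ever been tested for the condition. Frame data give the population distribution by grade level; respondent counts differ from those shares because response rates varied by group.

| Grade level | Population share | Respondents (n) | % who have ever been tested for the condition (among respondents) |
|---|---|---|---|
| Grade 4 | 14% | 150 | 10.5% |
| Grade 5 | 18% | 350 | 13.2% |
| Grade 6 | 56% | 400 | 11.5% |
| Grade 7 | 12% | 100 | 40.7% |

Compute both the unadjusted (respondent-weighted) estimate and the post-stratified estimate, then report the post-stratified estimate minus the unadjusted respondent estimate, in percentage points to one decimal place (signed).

Unadjusted (pooled respondent) estimate weights by respondent counts:
  (150/1000)×10.5 + (350/1000)×13.2 + (400/1000)×11.5 + (100/1000)×40.7 = 14.865%
Post-stratifying to population shares instead:
  0.14×10.5 + 0.18×13.2 + 0.56×11.5 + 0.12×40.7 = 15.17%
Difference = 15.17 − 14.865 = 0.305 pp.

+0.3 percentage points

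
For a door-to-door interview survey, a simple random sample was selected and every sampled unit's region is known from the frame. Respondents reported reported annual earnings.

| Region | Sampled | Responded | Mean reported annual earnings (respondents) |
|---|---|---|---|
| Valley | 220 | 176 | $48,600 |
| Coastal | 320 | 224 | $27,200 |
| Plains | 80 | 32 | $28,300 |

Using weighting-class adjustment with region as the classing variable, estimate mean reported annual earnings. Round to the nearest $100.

Class response rates: Valley 176/220 = 80%, Coastal 224/320 = 70%, Plains 32/80 = 40%.
Inverse-response-rate weighting restores each class to its sampled count, so class totals weight by n_sampled:
  Valley: 220 × 48,600 = 10,692,000
  Coastal: 320 × 27,200 = 8,704,000
  Plains: 80 × 28,300 = 2,264,000
Adjusted estimate = 21,660,000 / 620 = 34935.5 → $34,900.

$34,900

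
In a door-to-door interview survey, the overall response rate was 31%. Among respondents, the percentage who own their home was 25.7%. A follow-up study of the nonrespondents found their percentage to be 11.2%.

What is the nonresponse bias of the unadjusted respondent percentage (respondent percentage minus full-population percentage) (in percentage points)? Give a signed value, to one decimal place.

Nonresponse fraction = 1 − 0.31 = 0.69.
Bias = (nonresponse fraction) × (respondent percentage − nonrespondent percentage)
     = 0.69 × (25.7 − 11.2) = 0.69 × 14.5 = 10.005.

+10.0 percentage points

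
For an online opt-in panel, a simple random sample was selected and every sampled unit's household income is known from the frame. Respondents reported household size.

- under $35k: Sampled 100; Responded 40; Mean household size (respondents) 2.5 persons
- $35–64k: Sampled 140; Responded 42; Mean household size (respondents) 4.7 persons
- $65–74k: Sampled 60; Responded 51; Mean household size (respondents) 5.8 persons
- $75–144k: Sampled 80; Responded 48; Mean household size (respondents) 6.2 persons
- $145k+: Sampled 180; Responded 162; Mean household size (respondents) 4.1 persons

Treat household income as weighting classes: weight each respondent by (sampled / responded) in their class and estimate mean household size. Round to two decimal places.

4.45

Class response rates: under $35k 40/100 = 40%, $35–64k 42/140 = 30%, $65–74k 51/60 = 85%, $75–144k 48/80 = 60%, $145k+ 162/180 = 90%.
Each respondent's weight = sampled/responded in their class; summing within a class gives n_sampled, so:
  under $35k: 100 × 2.5 = 250
  $35–64k: 140 × 4.7 = 658
  $65–74k: 60 × 5.8 = 348
  $75–144k: 80 × 6.2 = 496
  $145k+: 180 × 4.1 = 738
Adjusted estimate = 2490 / 560 = 4.44643 → 4.45.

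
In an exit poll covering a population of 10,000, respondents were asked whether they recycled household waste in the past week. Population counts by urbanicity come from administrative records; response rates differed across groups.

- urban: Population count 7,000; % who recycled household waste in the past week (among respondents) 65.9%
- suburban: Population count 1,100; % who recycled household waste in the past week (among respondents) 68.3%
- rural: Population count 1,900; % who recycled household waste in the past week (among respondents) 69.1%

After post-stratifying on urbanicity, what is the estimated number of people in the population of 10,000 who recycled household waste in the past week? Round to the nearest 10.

6,680

Estimated count per cell = population count × respondent percentage:
  urban: 7,000 × 65.9% = 4613
  suburban: 1,100 × 68.3% = 751.3
  rural: 1,900 × 69.1% = 1312.9
Estimated total = 6677.2 → 6,680.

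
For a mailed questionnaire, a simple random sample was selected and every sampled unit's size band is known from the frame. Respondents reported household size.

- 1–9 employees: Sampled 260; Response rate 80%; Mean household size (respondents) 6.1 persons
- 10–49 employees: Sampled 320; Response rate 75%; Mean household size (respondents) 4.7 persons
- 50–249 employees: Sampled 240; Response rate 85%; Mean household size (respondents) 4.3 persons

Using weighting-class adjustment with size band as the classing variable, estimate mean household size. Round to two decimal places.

5.03

Each respondent's weight = sampled/responded in their class; summing within a class gives n_sampled, so:
  1–9 employees: 260 × 6.1 = 1586
  10–49 employees: 320 × 4.7 = 1504
  50–249 employees: 240 × 4.3 = 1032
Adjusted estimate = 4122 / 820 = 5.02683 → 5.03.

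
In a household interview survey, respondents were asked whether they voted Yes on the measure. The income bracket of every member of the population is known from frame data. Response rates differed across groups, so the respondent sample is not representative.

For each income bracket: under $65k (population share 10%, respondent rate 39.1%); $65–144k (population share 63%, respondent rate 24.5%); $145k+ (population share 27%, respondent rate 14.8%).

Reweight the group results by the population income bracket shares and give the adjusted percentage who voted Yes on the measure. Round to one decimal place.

23.3%

Weight each group's respondent value by its population share:
  under $65k: 0.1 × 39.1 = 3.91
  $65–144k: 0.63 × 24.5 = 15.435
  $145k+: 0.27 × 14.8 = 3.996
Post-stratified estimate = 23.341 → 23.3%.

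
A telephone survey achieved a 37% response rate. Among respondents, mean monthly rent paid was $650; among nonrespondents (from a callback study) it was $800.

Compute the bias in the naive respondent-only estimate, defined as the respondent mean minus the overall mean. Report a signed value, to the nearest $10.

-$90

Nonresponse fraction = 1 − 0.37 = 0.63.
Bias = (nonresponse fraction) × (respondent mean − nonrespondent mean)
     = 0.63 × (650 − 800) = 0.63 × -150 = -94.5.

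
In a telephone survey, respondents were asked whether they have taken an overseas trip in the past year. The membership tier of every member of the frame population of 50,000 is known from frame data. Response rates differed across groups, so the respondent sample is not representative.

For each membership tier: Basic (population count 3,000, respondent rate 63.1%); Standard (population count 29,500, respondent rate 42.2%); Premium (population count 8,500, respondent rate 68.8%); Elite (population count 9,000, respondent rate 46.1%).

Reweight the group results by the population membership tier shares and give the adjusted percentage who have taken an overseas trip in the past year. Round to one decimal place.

48.7%

Reweight to the known membership tier distribution:
  Basic: (3,000/50,000) × 63.1 = 3.786
  Standard: (29,500/50,000) × 42.2 = 24.898
  Premium: (8,500/50,000) × 68.8 = 11.696
  Elite: (9,000/50,000) × 46.1 = 8.298
Post-stratified estimate = 48.678 → 48.7%.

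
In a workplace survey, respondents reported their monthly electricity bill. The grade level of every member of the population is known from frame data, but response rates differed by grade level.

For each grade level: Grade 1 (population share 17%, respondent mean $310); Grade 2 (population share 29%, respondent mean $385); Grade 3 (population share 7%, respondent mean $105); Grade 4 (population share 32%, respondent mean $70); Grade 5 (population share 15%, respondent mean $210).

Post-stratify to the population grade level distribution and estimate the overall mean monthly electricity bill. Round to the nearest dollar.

$226

Reweight to the known grade level distribution:
  Grade 1: 0.17 × 310 = 52.7
  Grade 2: 0.29 × 385 = 111.65
  Grade 3: 0.07 × 105 = 7.35
  Grade 4: 0.32 × 70 = 22.4
  Grade 5: 0.15 × 210 = 31.5
Post-stratified estimate = 225.6 → $226.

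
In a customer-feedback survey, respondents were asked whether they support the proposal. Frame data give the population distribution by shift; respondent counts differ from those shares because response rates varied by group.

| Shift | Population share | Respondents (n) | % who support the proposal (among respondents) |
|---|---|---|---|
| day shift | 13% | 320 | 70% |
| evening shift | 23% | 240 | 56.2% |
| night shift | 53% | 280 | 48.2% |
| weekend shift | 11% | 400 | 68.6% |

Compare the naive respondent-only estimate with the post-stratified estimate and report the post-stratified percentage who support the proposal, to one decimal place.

55.1%

Without adjustment, the pooled respondent share is:
  (320/1240)×70 + (240/1240)×56.2 + (280/1240)×48.2 + (400/1240)×68.6 = 61.9548%
Reweighting by population shift shares:
  0.13×70 + 0.23×56.2 + 0.53×48.2 + 0.11×68.6 = 55.118%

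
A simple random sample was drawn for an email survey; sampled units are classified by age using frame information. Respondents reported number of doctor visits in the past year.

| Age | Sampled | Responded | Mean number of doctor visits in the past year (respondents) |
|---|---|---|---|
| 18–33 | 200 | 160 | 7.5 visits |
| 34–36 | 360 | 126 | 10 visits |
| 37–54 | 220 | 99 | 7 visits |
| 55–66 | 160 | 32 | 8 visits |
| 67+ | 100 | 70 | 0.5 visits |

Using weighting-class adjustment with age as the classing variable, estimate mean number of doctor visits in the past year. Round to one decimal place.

Response rates by class: 18–33 160/200 = 80%, 34–36 126/360 = 35%, 37–54 99/220 = 45%, 55–66 32/160 = 20%, 67+ 70/100 = 70%.
Weighting each respondent by the inverse class response rate inflates each class back to its sampled size, so the class weight is n_sampled:
  18–33: 200 × 7.5 = 1500
  34–36: 360 × 10 = 3600
  37–54: 220 × 7 = 1540
  55–66: 160 × 8 = 1280
  67+: 100 × 0.5 = 50
Adjusted estimate = 7970 / 1,040 = 7.66346 → 7.7.

7.7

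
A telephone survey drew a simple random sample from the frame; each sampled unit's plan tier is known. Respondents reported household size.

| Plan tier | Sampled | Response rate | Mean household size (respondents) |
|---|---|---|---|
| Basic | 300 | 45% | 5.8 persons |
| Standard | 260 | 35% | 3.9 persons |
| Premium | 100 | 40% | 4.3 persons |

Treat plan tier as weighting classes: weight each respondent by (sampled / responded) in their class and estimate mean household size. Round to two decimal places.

4.82

Inverse-response-rate weighting restores each class to its sampled count, so class totals weight by n_sampled:
  Basic: 300 × 5.8 = 1740
  Standard: 260 × 3.9 = 1014
  Premium: 100 × 4.3 = 430
Adjusted estimate = 3184 / 660 = 4.82424 → 4.82.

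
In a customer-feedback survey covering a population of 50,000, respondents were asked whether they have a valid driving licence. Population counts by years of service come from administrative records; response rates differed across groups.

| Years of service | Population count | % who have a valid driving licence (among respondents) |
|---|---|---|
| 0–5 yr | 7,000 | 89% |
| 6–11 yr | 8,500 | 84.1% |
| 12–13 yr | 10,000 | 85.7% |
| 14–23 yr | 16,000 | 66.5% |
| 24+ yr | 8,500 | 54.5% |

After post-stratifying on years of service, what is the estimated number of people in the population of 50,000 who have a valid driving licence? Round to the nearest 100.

Each cell contributes its population count × the respondent rate:
  0–5 yr: 7,000 × 89% = 6230
  6–11 yr: 8,500 × 84.1% = 7148.5
  12–13 yr: 10,000 × 85.7% = 8570
  14–23 yr: 16,000 × 66.5% = 10,640
  24+ yr: 8,500 × 54.5% = 4632.5
Estimated total = 37,221 → 37,200.

37,200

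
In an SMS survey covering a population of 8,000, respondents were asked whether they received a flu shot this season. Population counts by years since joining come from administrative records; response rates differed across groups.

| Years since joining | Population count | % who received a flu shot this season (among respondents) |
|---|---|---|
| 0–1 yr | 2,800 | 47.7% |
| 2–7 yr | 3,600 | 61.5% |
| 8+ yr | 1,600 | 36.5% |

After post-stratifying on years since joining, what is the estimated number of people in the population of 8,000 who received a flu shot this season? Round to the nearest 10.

Each cell contributes its population count × the respondent rate:
  0–1 yr: 2,800 × 47.7% = 1335.6
  2–7 yr: 3,600 × 61.5% = 2214
  8+ yr: 1,600 × 36.5% = 584
Estimated total = 4133.6 → 4,130.

4,130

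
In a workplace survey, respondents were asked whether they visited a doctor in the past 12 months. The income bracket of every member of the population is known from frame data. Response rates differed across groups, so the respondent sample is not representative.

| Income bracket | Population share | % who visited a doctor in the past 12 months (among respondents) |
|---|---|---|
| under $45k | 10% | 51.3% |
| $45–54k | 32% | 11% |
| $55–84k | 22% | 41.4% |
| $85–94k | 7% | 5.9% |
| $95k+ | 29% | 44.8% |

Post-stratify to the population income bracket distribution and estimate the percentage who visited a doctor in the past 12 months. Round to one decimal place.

Reweight to the known income bracket distribution:
  under $45k: 0.1 × 51.3 = 5.13
  $45–54k: 0.32 × 11 = 3.52
  $55–84k: 0.22 × 41.4 = 9.108
  $85–94k: 0.07 × 5.9 = 0.413
  $95k+: 0.29 × 44.8 = 12.992
Post-stratified estimate = 31.163 → 31.2%.

31.2%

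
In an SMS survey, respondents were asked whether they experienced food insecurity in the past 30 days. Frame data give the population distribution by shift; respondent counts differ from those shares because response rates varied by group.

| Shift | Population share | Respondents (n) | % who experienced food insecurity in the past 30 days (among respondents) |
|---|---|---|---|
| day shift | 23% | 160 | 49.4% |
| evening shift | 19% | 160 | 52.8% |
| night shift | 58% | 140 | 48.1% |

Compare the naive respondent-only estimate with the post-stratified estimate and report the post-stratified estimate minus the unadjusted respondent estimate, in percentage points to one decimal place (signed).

-0.9 percentage points

Without adjustment, the pooled respondent share is:
  (160/460)×49.4 + (160/460)×52.8 + (140/460)×48.1 = 50.187%
Post-stratified estimate weights by population shares:
  0.23×49.4 + 0.19×52.8 + 0.58×48.1 = 49.292%
Difference = 49.292 − 50.187 = -0.895 pp.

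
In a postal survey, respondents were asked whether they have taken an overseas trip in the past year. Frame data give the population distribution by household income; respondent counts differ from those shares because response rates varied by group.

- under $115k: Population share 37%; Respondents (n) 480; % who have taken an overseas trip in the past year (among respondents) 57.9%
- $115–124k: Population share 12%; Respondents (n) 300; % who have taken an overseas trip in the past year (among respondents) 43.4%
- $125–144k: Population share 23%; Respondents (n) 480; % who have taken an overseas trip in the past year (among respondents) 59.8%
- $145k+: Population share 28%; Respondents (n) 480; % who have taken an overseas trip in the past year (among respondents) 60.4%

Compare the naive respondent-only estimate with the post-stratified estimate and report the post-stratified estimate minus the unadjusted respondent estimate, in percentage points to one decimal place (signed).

+0.7 percentage points

Naive respondent-only estimate (weights = respondent counts):
  (480/1740)×57.9 + (300/1740)×43.4 + (480/1740)×59.8 + (480/1740)×60.4 = 56.6138%
Reweighting by population household income shares:
  0.37×57.9 + 0.12×43.4 + 0.23×59.8 + 0.28×60.4 = 57.297%
Difference = 57.297 − 56.6138 = 0.6832 pp.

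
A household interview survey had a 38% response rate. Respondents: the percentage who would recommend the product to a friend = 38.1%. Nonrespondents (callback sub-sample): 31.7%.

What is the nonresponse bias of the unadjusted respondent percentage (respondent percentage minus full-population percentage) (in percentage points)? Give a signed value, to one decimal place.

+4.0 percentage points

Nonresponse fraction = 1 − 0.38 = 0.62.
Bias = (nonresponse fraction) × (respondent percentage − nonrespondent percentage)
     = 0.62 × (38.1 − 31.7) = 0.62 × 6.4 = 3.968.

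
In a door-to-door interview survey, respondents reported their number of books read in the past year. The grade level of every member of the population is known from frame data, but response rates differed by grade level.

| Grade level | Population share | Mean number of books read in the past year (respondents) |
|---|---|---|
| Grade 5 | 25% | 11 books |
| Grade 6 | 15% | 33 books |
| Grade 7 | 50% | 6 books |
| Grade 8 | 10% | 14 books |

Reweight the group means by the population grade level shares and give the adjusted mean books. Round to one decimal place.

Reweight to the known grade level distribution:
  Grade 5: 0.25 × 11 = 2.75
  Grade 6: 0.15 × 33 = 4.95
  Grade 7: 0.5 × 6 = 3
  Grade 8: 0.1 × 14 = 1.4
Post-stratified estimate = 12.1 → 12.1.

12.1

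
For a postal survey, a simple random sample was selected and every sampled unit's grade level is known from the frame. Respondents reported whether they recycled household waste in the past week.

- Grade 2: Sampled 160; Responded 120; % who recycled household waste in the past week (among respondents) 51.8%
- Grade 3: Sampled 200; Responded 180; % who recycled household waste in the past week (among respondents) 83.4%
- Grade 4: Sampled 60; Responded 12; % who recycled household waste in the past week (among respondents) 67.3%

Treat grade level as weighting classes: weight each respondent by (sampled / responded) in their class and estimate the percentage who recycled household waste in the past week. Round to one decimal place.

Class response rates: Grade 2 120/160 = 75%, Grade 3 180/200 = 90%, Grade 4 12/60 = 20%.
Weighting each respondent by the inverse class response rate inflates each class back to its sampled size, so the class weight is n_sampled:
  Grade 2: 160 × 51.8 = 8288
  Grade 3: 200 × 83.4 = 16,680
  Grade 4: 60 × 67.3 = 4038
Adjusted estimate = 29,006 / 420 = 69.0619 → 69.1%.

69.1%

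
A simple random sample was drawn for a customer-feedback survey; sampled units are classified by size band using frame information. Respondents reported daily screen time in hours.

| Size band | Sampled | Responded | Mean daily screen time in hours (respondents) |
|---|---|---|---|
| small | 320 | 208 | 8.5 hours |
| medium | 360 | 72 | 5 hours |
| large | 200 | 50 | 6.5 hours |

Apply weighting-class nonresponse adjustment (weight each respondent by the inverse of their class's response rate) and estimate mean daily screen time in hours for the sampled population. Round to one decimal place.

6.6

Class response rates: small 208/320 = 65%, medium 72/360 = 20%, large 50/200 = 25%.
With weight = n_sampled/n_responded per class, the weighted class total is n_sampled:
  small: 320 × 8.5 = 2720
  medium: 360 × 5 = 1800
  large: 200 × 6.5 = 1300
Adjusted estimate = 5820 / 880 = 6.61364 → 6.6.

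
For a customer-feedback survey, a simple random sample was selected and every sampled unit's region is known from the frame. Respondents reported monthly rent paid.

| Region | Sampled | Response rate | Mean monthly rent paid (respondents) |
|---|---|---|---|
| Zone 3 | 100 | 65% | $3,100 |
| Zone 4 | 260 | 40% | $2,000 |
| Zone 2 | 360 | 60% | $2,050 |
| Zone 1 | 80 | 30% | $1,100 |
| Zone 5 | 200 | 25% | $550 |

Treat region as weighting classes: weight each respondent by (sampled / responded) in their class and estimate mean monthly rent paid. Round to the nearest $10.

$1,770

Inverse-response-rate weighting restores each class to its sampled count, so class totals weight by n_sampled:
  Zone 3: 100 × 3100 = 310,000
  Zone 4: 260 × 2000 = 520,000
  Zone 2: 360 × 2050 = 738,000
  Zone 1: 80 × 1100 = 88,000
  Zone 5: 200 × 550 = 110,000
Adjusted estimate = 1,766,000 / 1,000 = 1766 → $1,770.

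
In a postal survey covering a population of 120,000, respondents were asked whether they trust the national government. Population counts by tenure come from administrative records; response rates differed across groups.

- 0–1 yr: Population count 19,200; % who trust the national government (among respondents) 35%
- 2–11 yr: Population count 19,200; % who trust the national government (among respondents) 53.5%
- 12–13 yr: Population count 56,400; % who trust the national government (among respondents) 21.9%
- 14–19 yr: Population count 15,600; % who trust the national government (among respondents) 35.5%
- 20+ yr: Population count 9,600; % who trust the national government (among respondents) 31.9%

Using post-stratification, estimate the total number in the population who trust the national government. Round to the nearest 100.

37,900

Apply each group's respondent rate to its population count:
  0–1 yr: 19,200 × 35% = 6720
  2–11 yr: 19,200 × 53.5% = 10,272
  12–13 yr: 56,400 × 21.9% = 12351.6
  14–19 yr: 15,600 × 35.5% = 5538
  20+ yr: 9,600 × 31.9% = 3062.4
Estimated total = 37,944 → 37,900.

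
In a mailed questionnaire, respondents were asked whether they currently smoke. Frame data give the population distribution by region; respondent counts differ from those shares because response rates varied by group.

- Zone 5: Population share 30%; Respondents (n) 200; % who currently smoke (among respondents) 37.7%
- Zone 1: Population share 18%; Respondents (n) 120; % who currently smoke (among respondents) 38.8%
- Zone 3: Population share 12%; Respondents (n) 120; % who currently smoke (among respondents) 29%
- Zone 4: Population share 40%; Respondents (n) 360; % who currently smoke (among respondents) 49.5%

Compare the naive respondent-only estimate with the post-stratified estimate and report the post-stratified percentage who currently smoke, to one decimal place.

41.6%

Without adjustment, the pooled respondent share is:
  (200/800)×37.7 + (120/800)×38.8 + (120/800)×29 + (360/800)×49.5 = 41.87%
Post-stratifying to population shares instead:
  0.3×37.7 + 0.18×38.8 + 0.12×29 + 0.4×49.5 = 41.574%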